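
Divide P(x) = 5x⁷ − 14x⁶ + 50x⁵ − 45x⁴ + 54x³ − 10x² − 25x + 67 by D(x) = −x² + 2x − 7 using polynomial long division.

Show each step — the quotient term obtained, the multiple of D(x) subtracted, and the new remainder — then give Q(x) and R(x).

Step 1: lead(5x⁷ − 14x⁶ + 50x⁵ − 45x⁴ + 54x³ − 10x² − 25x + 67) ÷ lead(D) = 5x⁷ ÷ −x² = −5x⁵. Subtract (−5x⁵)·D = 5x⁷ − 10x⁶ + 35x⁵. Remainder: −4x⁶ + 15x⁵ − 45x⁴ + 54x³ − 10x² − 25x + 67.
Step 2: lead(−4x⁶ + 15x⁵ − 45x⁴ + 54x³ − 10x² − 25x + 67) ÷ lead(D) = −4x⁶ ÷ −x² = 4x⁴. Subtract (4x⁴)·D = −4x⁶ + 8x⁵ − 28x⁴. Remainder: 7x⁵ − 17x⁴ + 54x³ − 10x² − 25x + 67.
Step 3: lead(7x⁵ − 17x⁴ + 54x³ − 10x² − 25x + 67) ÷ lead(D) = 7x⁵ ÷ −x² = −7x³. Subtract (−7x³)·D = 7x⁵ − 14x⁴ + 49x³. Remainder: −3x⁴ + 5x³ − 10x² − 25x + 67.
Step 4: lead(−3x⁴ + 5x³ − 10x² − 25x + 67) ÷ lead(D) = −3x⁴ ÷ −x² = 3x². Subtract (3x²)·D = −3x⁴ + 6x³ − 21x². Remainder: −x³ + 11x² − 25x + 67.
Step 5: lead(−x³ + 11x² − 25x + 67) ÷ lead(D) = −x³ ÷ −x² = x. Subtract (x)·D = −x³ + 2x² − 7x. Remainder: 9x² − 18x + 67.
Step 6: lead(9x² − 18x + 67) ÷ lead(D) = 9x² ÷ −x² = −9. Subtract (−9)·D = 9x² − 18x + 63. Remainder: 4.

Q(x) = −5x⁵ + 4x⁴ − 7x³ + 3x² + x − 9; R(x) = 4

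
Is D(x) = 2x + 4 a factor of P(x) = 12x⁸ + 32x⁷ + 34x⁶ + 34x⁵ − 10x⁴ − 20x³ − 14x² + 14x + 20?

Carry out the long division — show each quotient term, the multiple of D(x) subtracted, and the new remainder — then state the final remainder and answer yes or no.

R(x) = 0, so D(x) is a factor of P(x). yes

Step 1: lead(12x⁸ + 32x⁷ + 34x⁶ + 34x⁵ − 10x⁴ − 20x³ − 14x² + 14x + 20) ÷ lead(D) = 12x⁸ ÷ 2x = 6x⁷. Subtract (6x⁷)·D = 12x⁸ + 24x⁷. Remainder: 8x⁷ + 34x⁶ + 34x⁵ − 10x⁴ − 20x³ − 14x² + 14x + 20.
Step 2: lead(8x⁷ + 34x⁶ + 34x⁵ − 10x⁴ − 20x³ − 14x² + 14x + 20) ÷ lead(D) = 8x⁷ ÷ 2x = 4x⁶. Subtract (4x⁶)·D = 8x⁷ + 16x⁶. Remainder: 18x⁶ + 34x⁵ − 10x⁴ − 20x³ − 14x² + 14x + 20.
Step 3: lead(18x⁶ + 34x⁵ − 10x⁴ − 20x³ − 14x² + 14x + 20) ÷ lead(D) = 18x⁶ ÷ 2x = 9x⁵. Subtract (9x⁵)·D = 18x⁶ + 36x⁵. Remainder: −2x⁵ − 10x⁴ − 20x³ − 14x² + 14x + 20.
Step 4: lead(−2x⁵ − 10x⁴ − 20x³ − 14x² + 14x + 20) ÷ lead(D) = −2x⁵ ÷ 2x = −x⁴. Subtract (−x⁴)·D = −2x⁵ − 4x⁴. Remainder: −6x⁴ − 20x³ − 14x² + 14x + 20.
Step 5: lead(−6x⁴ − 20x³ − 14x² + 14x + 20) ÷ lead(D) = −6x⁴ ÷ 2x = −3x³. Subtract (−3x³)·D = −6x⁴ − 12x³. Remainder: −8x³ − 14x² + 14x + 20.
Step 6: lead(−8x³ − 14x² + 14x + 20) ÷ lead(D) = −8x³ ÷ 2x = −4x². Subtract (−4x²)·D = −8x³ − 16x². Remainder: 2x² + 14x + 20.
Step 7: lead(2x² + 14x + 20) ÷ lead(D) = 2x² ÷ 2x = x. Subtract (x)·D = 2x² + 4x. Remainder: 10x + 20.
Step 8: lead(10x + 20) ÷ lead(D) = 10x ÷ 2x = 5. Subtract (5)·D = 10x + 20. Remainder: 0.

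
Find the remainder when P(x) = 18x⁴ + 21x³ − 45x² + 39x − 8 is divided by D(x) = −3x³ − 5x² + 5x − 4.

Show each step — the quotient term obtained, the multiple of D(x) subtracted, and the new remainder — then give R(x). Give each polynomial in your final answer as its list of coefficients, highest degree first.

Step 1: lead(18x⁴ + 21x³ − 45x² + 39x − 8) ÷ lead(D) = 18x⁴ ÷ −3x³ = −6x. Subtract (−6x)·D = 18x⁴ + 30x³ − 30x² + 24x. Remainder: −9x³ − 15x² + 15x − 8.
Step 2: lead(−9x³ − 15x² + 15x − 8) ÷ lead(D) = −9x³ ÷ −3x³ = 3. Subtract (3)·D = −9x³ − 15x² + 15x − 12. Remainder: 4.

R = [4]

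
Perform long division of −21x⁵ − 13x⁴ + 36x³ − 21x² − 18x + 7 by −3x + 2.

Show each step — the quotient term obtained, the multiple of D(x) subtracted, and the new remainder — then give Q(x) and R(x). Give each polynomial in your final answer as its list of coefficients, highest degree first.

Step 1: lead(−21x⁵ − 13x⁴ + 36x³ − 21x² − 18x + 7) ÷ lead(D) = −21x⁵ ÷ −3x = 7x⁴. Subtract (7x⁴)·D = −21x⁵ + 14x⁴. Remainder: −27x⁴ + 36x³ − 21x² − 18x + 7.
Step 2: lead(−27x⁴ + 36x³ − 21x² − 18x + 7) ÷ lead(D) = −27x⁴ ÷ −3x = 9x³. Subtract (9x³)·D = −27x⁴ + 18x³. Remainder: 18x³ − 21x² − 18x + 7.
Step 3: lead(18x³ − 21x² − 18x + 7) ÷ lead(D) = 18x³ ÷ −3x = −6x². Subtract (−6x²)·D = 18x³ − 12x². Remainder: −9x² − 18x + 7.
Step 4: lead(−9x² − 18x + 7) ÷ lead(D) = −9x² ÷ −3x = 3x. Subtract (3x)·D = −9x² + 6x. Remainder: −24x + 7.
Step 5: lead(−24x + 7) ÷ lead(D) = −24x ÷ −3x = 8. Subtract (8)·D = −24x + 16. Remainder: −9.

Q = [7, 9, -6, 3, 8]; R = [-9]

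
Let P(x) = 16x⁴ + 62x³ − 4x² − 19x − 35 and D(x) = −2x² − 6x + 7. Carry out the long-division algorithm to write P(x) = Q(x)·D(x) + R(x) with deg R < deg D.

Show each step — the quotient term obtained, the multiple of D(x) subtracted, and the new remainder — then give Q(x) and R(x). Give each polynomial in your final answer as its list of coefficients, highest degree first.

Step 1: lead(16x⁴ + 62x³ − 4x² − 19x − 35) ÷ lead(D) = 16x⁴ ÷ −2x² = −8x². Subtract (−8x²)·D = 16x⁴ + 48x³ − 56x². Remainder: 14x³ + 52x² − 19x − 35.
Step 2: lead(14x³ + 52x² − 19x − 35) ÷ lead(D) = 14x³ ÷ −2x² = −7x. Subtract (−7x)·D = 14x³ + 42x² − 49x. Remainder: 10x² + 30x − 35.
Step 3: lead(10x² + 30x − 35) ÷ lead(D) = 10x² ÷ −2x² = −5. Subtract (−5)·D = 10x² + 30x − 35. Remainder: 0.

Q = [-8, -7, -5]; R = [0]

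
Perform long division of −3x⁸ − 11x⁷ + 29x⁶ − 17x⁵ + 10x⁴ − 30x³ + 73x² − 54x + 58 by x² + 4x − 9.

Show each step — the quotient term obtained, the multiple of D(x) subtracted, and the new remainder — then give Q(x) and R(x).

Step 1: lead(−3x⁸ − 11x⁷ + 29x⁶ − 17x⁵ + 10x⁴ − 30x³ + 73x² − 54x + 58) ÷ lead(D) = −3x⁸ ÷ x² = −3x⁶. Subtract (−3x⁶)·D = −3x⁸ − 12x⁷ + 27x⁶. Remainder: x⁷ + 2x⁶ − 17x⁵ + 10x⁴ − 30x³ + 73x² − 54x + 58.
Step 2: lead(x⁷ + 2x⁶ − 17x⁵ + 10x⁴ − 30x³ + 73x² − 54x + 58) ÷ lead(D) = x⁷ ÷ x² = x⁵. Subtract (x⁵)·D = x⁷ + 4x⁶ − 9x⁵. Remainder: −2x⁶ − 8x⁵ + 10x⁴ − 30x³ + 73x² − 54x + 58.
Step 3: lead(−2x⁶ − 8x⁵ + 10x⁴ − 30x³ + 73x² − 54x + 58) ÷ lead(D) = −2x⁶ ÷ x² = −2x⁴. Subtract (−2x⁴)·D = −2x⁶ − 8x⁵ + 18x⁴. Remainder: −8x⁴ − 30x³ + 73x² − 54x + 58.
Step 4: lead(−8x⁴ − 30x³ + 73x² − 54x + 58) ÷ lead(D) = −8x⁴ ÷ x² = −8x². Subtract (−8x²)·D = −8x⁴ − 32x³ + 72x². Remainder: 2x³ + x² − 54x + 58.
Step 5: lead(2x³ + x² − 54x + 58) ÷ lead(D) = 2x³ ÷ x² = 2x. Subtract (2x)·D = 2x³ + 8x² − 18x. Remainder: −7x² − 36x + 58.
Step 6: lead(−7x² − 36x + 58) ÷ lead(D) = −7x² ÷ x² = −7. Subtract (−7)·D = −7x² − 28x + 63. Remainder: −8x − 5.

Q(x) = −3x⁶ + x⁵ − 2x⁴ − 8x² + 2x − 7; R(x) = −8x − 5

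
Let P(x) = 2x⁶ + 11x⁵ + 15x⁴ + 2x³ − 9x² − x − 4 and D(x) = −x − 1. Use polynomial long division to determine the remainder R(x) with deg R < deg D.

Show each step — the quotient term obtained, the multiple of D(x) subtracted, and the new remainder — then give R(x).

R(x) = −8

Step 1: lead(2x⁶ + 11x⁵ + 15x⁴ + 2x³ − 9x² − x − 4) ÷ lead(D) = 2x⁶ ÷ −x = −2x⁵. Subtract (−2x⁵)·D = 2x⁶ + 2x⁵. Remainder: 9x⁵ + 15x⁴ + 2x³ − 9x² − x − 4.
Step 2: lead(9x⁵ + 15x⁴ + 2x³ − 9x² − x − 4) ÷ lead(D) = 9x⁵ ÷ −x = −9x⁴. Subtract (−9x⁴)·D = 9x⁵ + 9x⁴. Remainder: 6x⁴ + 2x³ − 9x² − x − 4.
Step 3: lead(6x⁴ + 2x³ − 9x² − x − 4) ÷ lead(D) = 6x⁴ ÷ −x = −6x³. Subtract (−6x³)·D = 6x⁴ + 6x³. Remainder: −4x³ − 9x² − x − 4.
Step 4: lead(−4x³ − 9x² − x − 4) ÷ lead(D) = −4x³ ÷ −x = 4x². Subtract (4x²)·D = −4x³ − 4x². Remainder: −5x² − x − 4.
Step 5: lead(−5x² − x − 4) ÷ lead(D) = −5x² ÷ −x = 5x. Subtract (5x)·D = −5x² − 5x. Remainder: 4x − 4.
Step 6: lead(4x − 4) ÷ lead(D) = 4x ÷ −x = −4. Subtract (−4)·D = 4x + 4. Remainder: −8.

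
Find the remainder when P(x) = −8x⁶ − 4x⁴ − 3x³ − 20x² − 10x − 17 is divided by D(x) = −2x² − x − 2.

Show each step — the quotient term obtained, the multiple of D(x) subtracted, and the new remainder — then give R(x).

Step 1: lead(−8x⁶ − 4x⁴ − 3x³ − 20x² − 10x − 17) ÷ lead(D) = −8x⁶ ÷ −2x² = 4x⁴. Subtract (4x⁴)·D = −8x⁶ − 4x⁵ − 8x⁴. Remainder: 4x⁵ + 4x⁴ − 3x³ − 20x² − 10x − 17.
Step 2: lead(4x⁵ + 4x⁴ − 3x³ − 20x² − 10x − 17) ÷ lead(D) = 4x⁵ ÷ −2x² = −2x³. Subtract (−2x³)·D = 4x⁵ + 2x⁴ + 4x³. Remainder: 2x⁴ − 7x³ − 20x² − 10x − 17.
Step 3: lead(2x⁴ − 7x³ − 20x² − 10x − 17) ÷ lead(D) = 2x⁴ ÷ −2x² = −x². Subtract (−x²)·D = 2x⁴ + x³ + 2x². Remainder: −8x³ − 22x² − 10x − 17.
Step 4: lead(−8x³ − 22x² − 10x − 17) ÷ lead(D) = −8x³ ÷ −2x² = 4x. Subtract (4x)·D = −8x³ − 4x² − 8x. Remainder: −18x² − 2x − 17.
Step 5: lead(−18x² − 2x − 17) ÷ lead(D) = −18x² ÷ −2x² = 9. Subtract (9)·D = −18x² − 9x − 18. Remainder: 7x + 1.

R(x) = 7x + 1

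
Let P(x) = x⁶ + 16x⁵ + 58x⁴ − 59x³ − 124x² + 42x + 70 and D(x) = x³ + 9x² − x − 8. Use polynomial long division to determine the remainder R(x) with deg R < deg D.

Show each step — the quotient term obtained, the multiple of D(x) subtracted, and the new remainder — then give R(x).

Step 1: lead(x⁶ + 16x⁵ + 58x⁴ − 59x³ − 124x² + 42x + 70) ÷ lead(D) = x⁶ ÷ x³ = x³. Subtract (x³)·D = x⁶ + 9x⁵ − x⁴ − 8x³. Remainder: 7x⁵ + 59x⁴ − 51x³ − 124x² + 42x + 70.
Step 2: lead(7x⁵ + 59x⁴ − 51x³ − 124x² + 42x + 70) ÷ lead(D) = 7x⁵ ÷ x³ = 7x². Subtract (7x²)·D = 7x⁵ + 63x⁴ − 7x³ − 56x². Remainder: −4x⁴ − 44x³ − 68x² + 42x + 70.
Step 3: lead(−4x⁴ − 44x³ − 68x² + 42x + 70) ÷ lead(D) = −4x⁴ ÷ x³ = −4x. Subtract (−4x)·D = −4x⁴ − 36x³ + 4x² + 32x. Remainder: −8x³ − 72x² + 10x + 70.
Step 4: lead(−8x³ − 72x² + 10x + 70) ÷ lead(D) = −8x³ ÷ x³ = −8. Subtract (−8)·D = −8x³ − 72x² + 8x + 64. Remainder: 2x + 6.

R(x) = 2x + 6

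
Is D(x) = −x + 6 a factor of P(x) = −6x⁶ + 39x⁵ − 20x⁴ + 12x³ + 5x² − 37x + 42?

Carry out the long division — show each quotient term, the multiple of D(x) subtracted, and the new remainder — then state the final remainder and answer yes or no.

Step 1: lead(−6x⁶ + 39x⁵ − 20x⁴ + 12x³ + 5x² − 37x + 42) ÷ lead(D) = −6x⁶ ÷ −x = 6x⁵. Subtract (6x⁵)·D = −6x⁶ + 36x⁵. Remainder: 3x⁵ − 20x⁴ + 12x³ + 5x² − 37x + 42.
Step 2: lead(3x⁵ − 20x⁴ + 12x³ + 5x² − 37x + 42) ÷ lead(D) = 3x⁵ ÷ −x = −3x⁴. Subtract (−3x⁴)·D = 3x⁵ − 18x⁴. Remainder: −2x⁴ + 12x³ + 5x² − 37x + 42.
Step 3: lead(−2x⁴ + 12x³ + 5x² − 37x + 42) ÷ lead(D) = −2x⁴ ÷ −x = 2x³. Subtract (2x³)·D = −2x⁴ + 12x³. Remainder: 5x² − 37x + 42.
Step 4: lead(5x² − 37x + 42) ÷ lead(D) = 5x² ÷ −x = −5x. Subtract (−5x)·D = 5x² − 30x. Remainder: −7x + 42.
Step 5: lead(−7x + 42) ÷ lead(D) = −7x ÷ −x = 7. Subtract (7)·D = −7x + 42. Remainder: 0.

R(x) = 0, so D(x) is a factor of P(x). yes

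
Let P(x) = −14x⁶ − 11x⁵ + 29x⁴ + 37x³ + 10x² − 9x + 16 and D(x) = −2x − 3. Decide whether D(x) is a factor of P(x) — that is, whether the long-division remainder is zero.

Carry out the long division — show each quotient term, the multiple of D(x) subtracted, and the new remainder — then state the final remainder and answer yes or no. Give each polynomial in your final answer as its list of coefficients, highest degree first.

R = [-2], so D(x) is not a factor of P(x). no

Step 1: lead(−14x⁶ − 11x⁵ + 29x⁴ + 37x³ + 10x² − 9x + 16) ÷ lead(D) = −14x⁶ ÷ −2x = 7x⁵. Subtract (7x⁵)·D = −14x⁶ − 21x⁵. Remainder: 10x⁵ + 29x⁴ + 37x³ + 10x² − 9x + 16.
Step 2: lead(10x⁵ + 29x⁴ + 37x³ + 10x² − 9x + 16) ÷ lead(D) = 10x⁵ ÷ −2x = −5x⁴. Subtract (−5x⁴)·D = 10x⁵ + 15x⁴. Remainder: 14x⁴ + 37x³ + 10x² − 9x + 16.
Step 3: lead(14x⁴ + 37x³ + 10x² − 9x + 16) ÷ lead(D) = 14x⁴ ÷ −2x = −7x³. Subtract (−7x³)·D = 14x⁴ + 21x³. Remainder: 16x³ + 10x² − 9x + 16.
Step 4: lead(16x³ + 10x² − 9x + 16) ÷ lead(D) = 16x³ ÷ −2x = −8x². Subtract (−8x²)·D = 16x³ + 24x². Remainder: −14x² − 9x + 16.
Step 5: lead(−14x² − 9x + 16) ÷ lead(D) = −14x² ÷ −2x = 7x. Subtract (7x)·D = −14x² − 21x. Remainder: 12x + 16.
Step 6: lead(12x + 16) ÷ lead(D) = 12x ÷ −2x = −6. Subtract (−6)·D = 12x + 18. Remainder: −2.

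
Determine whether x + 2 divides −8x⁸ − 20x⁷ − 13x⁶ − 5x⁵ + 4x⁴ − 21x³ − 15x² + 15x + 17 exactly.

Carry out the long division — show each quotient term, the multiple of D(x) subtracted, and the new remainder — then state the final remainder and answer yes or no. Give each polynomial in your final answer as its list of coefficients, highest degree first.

Step 1: lead(−8x⁸ − 20x⁷ − 13x⁶ − 5x⁵ + 4x⁴ − 21x³ − 15x² + 15x + 17) ÷ lead(D) = −8x⁸ ÷ x = −8x⁷. Subtract (−8x⁷)·D = −8x⁸ − 16x⁷. Remainder: −4x⁷ − 13x⁶ − 5x⁵ + 4x⁴ − 21x³ − 15x² + 15x + 17.
Step 2: lead(−4x⁷ − 13x⁶ − 5x⁵ + 4x⁴ − 21x³ − 15x² + 15x + 17) ÷ lead(D) = −4x⁷ ÷ x = −4x⁶. Subtract (−4x⁶)·D = −4x⁷ − 8x⁶. Remainder: −5x⁶ − 5x⁵ + 4x⁴ − 21x³ − 15x² + 15x + 17.
Step 3: lead(−5x⁶ − 5x⁵ + 4x⁴ − 21x³ − 15x² + 15x + 17) ÷ lead(D) = −5x⁶ ÷ x = −5x⁵. Subtract (−5x⁵)·D = −5x⁶ − 10x⁵. Remainder: 5x⁵ + 4x⁴ − 21x³ − 15x² + 15x + 17.
Step 4: lead(5x⁵ + 4x⁴ − 21x³ − 15x² + 15x + 17) ÷ lead(D) = 5x⁵ ÷ x = 5x⁴. Subtract (5x⁴)·D = 5x⁵ + 10x⁴. Remainder: −6x⁴ − 21x³ − 15x² + 15x + 17.
Step 5: lead(−6x⁴ − 21x³ − 15x² + 15x + 17) ÷ lead(D) = −6x⁴ ÷ x = −6x³. Subtract (−6x³)·D = −6x⁴ − 12x³. Remainder: −9x³ − 15x² + 15x + 17.
Step 6: lead(−9x³ − 15x² + 15x + 17) ÷ lead(D) = −9x³ ÷ x = −9x². Subtract (−9x²)·D = −9x³ − 18x². Remainder: 3x² + 15x + 17.
Step 7: lead(3x² + 15x + 17) ÷ lead(D) = 3x² ÷ x = 3x. Subtract (3x)·D = 3x² + 6x. Remainder: 9x + 17.
Step 8: lead(9x + 17) ÷ lead(D) = 9x ÷ x = 9. Subtract (9)·D = 9x + 18. Remainder: −1.

R = [-1], so D(x) is not a factor of P(x). no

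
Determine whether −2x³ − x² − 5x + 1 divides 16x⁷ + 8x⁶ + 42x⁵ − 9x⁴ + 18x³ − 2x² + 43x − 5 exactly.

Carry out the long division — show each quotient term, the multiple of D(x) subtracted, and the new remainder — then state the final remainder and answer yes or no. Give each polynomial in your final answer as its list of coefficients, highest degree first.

R = [-3, 7, 2], so D(x) is not a factor of P(x). no

Step 1: lead(16x⁷ + 8x⁶ + 42x⁵ − 9x⁴ + 18x³ − 2x² + 43x − 5) ÷ lead(D) = 16x⁷ ÷ −2x³ = −8x⁴. Subtract (−8x⁴)·D = 16x⁷ + 8x⁶ + 40x⁵ − 8x⁴. Remainder: 2x⁵ − x⁴ + 18x³ − 2x² + 43x − 5.
Step 2: lead(2x⁵ − x⁴ + 18x³ − 2x² + 43x − 5) ÷ lead(D) = 2x⁵ ÷ −2x³ = −x². Subtract (−x²)·D = 2x⁵ + x⁴ + 5x³ − x². Remainder: −2x⁴ + 13x³ − x² + 43x − 5.
Step 3: lead(−2x⁴ + 13x³ − x² + 43x − 5) ÷ lead(D) = −2x⁴ ÷ −2x³ = x. Subtract (x)·D = −2x⁴ − x³ − 5x² + x. Remainder: 14x³ + 4x² + 42x − 5.
Step 4: lead(14x³ + 4x² + 42x − 5) ÷ lead(D) = 14x³ ÷ −2x³ = −7. Subtract (−7)·D = 14x³ + 7x² + 35x − 7. Remainder: −3x² + 7x + 2.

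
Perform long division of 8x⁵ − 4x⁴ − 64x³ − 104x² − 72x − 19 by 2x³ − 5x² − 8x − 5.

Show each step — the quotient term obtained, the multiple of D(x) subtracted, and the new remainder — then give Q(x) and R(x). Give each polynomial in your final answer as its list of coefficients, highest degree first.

Q = [4, 8, 4]; R = [1]

Step 1: lead(8x⁵ − 4x⁴ − 64x³ − 104x² − 72x − 19) ÷ lead(D) = 8x⁵ ÷ 2x³ = 4x². Subtract (4x²)·D = 8x⁵ − 20x⁴ − 32x³ − 20x². Remainder: 16x⁴ − 32x³ − 84x² − 72x − 19.
Step 2: lead(16x⁴ − 32x³ − 84x² − 72x − 19) ÷ lead(D) = 16x⁴ ÷ 2x³ = 8x. Subtract (8x)·D = 16x⁴ − 40x³ − 64x² − 40x. Remainder: 8x³ − 20x² − 32x − 19.
Step 3: lead(8x³ − 20x² − 32x − 19) ÷ lead(D) = 8x³ ÷ 2x³ = 4. Subtract (4)·D = 8x³ − 20x² − 32x − 20. Remainder: 1.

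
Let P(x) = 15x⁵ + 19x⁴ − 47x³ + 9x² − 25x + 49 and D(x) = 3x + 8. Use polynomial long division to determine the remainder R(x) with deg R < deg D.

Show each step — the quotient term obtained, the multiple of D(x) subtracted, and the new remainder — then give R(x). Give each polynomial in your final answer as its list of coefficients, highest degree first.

R = [9]

Step 1: lead(15x⁵ + 19x⁴ − 47x³ + 9x² − 25x + 49) ÷ lead(D) = 15x⁵ ÷ 3x = 5x⁴. Subtract (5x⁴)·D = 15x⁵ + 40x⁴. Remainder: −21x⁴ − 47x³ + 9x² − 25x + 49.
Step 2: lead(−21x⁴ − 47x³ + 9x² − 25x + 49) ÷ lead(D) = −21x⁴ ÷ 3x = −7x³. Subtract (−7x³)·D = −21x⁴ − 56x³. Remainder: 9x³ + 9x² − 25x + 49.
Step 3: lead(9x³ + 9x² − 25x + 49) ÷ lead(D) = 9x³ ÷ 3x = 3x². Subtract (3x²)·D = 9x³ + 24x². Remainder: −15x² − 25x + 49.
Step 4: lead(−15x² − 25x + 49) ÷ lead(D) = −15x² ÷ 3x = −5x. Subtract (−5x)·D = −15x² − 40x. Remainder: 15x + 49.
Step 5: lead(15x + 49) ÷ lead(D) = 15x ÷ 3x = 5. Subtract (5)·D = 15x + 40. Remainder: 9.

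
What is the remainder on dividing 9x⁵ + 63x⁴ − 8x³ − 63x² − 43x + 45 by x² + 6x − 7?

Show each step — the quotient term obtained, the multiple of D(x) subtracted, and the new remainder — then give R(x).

Step 1: lead(9x⁵ + 63x⁴ − 8x³ − 63x² − 43x + 45) ÷ lead(D) = 9x⁵ ÷ x² = 9x³. Subtract (9x³)·D = 9x⁵ + 54x⁴ − 63x³. Remainder: 9x⁴ + 55x³ − 63x² − 43x + 45.
Step 2: lead(9x⁴ + 55x³ − 63x² − 43x + 45) ÷ lead(D) = 9x⁴ ÷ x² = 9x². Subtract (9x²)·D = 9x⁴ + 54x³ − 63x². Remainder: x³ − 43x + 45.
Step 3: lead(x³ − 43x + 45) ÷ lead(D) = x³ ÷ x² = x. Subtract (x)·D = x³ + 6x² − 7x. Remainder: −6x² − 36x + 45.
Step 4: lead(−6x² − 36x + 45) ÷ lead(D) = −6x² ÷ x² = −6. Subtract (−6)·D = −6x² − 36x + 42. Remainder: 3.

R(x) = 3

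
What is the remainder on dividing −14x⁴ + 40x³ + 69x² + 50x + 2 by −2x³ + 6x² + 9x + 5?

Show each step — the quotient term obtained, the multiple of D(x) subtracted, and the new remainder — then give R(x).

Step 1: lead(−14x⁴ + 40x³ + 69x² + 50x + 2) ÷ lead(D) = −14x⁴ ÷ −2x³ = 7x. Subtract (7x)·D = −14x⁴ + 42x³ + 63x² + 35x. Remainder: −2x³ + 6x² + 15x + 2.
Step 2: lead(−2x³ + 6x² + 15x + 2) ÷ lead(D) = −2x³ ÷ −2x³ = 1. Subtract (1)·D = −2x³ + 6x² + 9x + 5. Remainder: 6x − 3.

R(x) = 6x − 3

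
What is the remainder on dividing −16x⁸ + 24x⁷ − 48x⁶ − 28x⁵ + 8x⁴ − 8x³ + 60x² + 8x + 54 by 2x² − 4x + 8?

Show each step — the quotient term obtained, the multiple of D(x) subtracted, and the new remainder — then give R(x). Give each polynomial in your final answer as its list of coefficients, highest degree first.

Step 1: lead(−16x⁸ + 24x⁷ − 48x⁶ − 28x⁵ + 8x⁴ − 8x³ + 60x² + 8x + 54) ÷ lead(D) = −16x⁸ ÷ 2x² = −8x⁶. Subtract (−8x⁶)·D = −16x⁸ + 32x⁷ − 64x⁶. Remainder: −8x⁷ + 16x⁶ − 28x⁵ + 8x⁴ − 8x³ + 60x² + 8x + 54.
Step 2: lead(−8x⁷ + 16x⁶ − 28x⁵ + 8x⁴ − 8x³ + 60x² + 8x + 54) ÷ lead(D) = −8x⁷ ÷ 2x² = −4x⁵. Subtract (−4x⁵)·D = −8x⁷ + 16x⁶ − 32x⁵. Remainder: 4x⁵ + 8x⁴ − 8x³ + 60x² + 8x + 54.
Step 3: lead(4x⁵ + 8x⁴ − 8x³ + 60x² + 8x + 54) ÷ lead(D) = 4x⁵ ÷ 2x² = 2x³. Subtract (2x³)·D = 4x⁵ − 8x⁴ + 16x³. Remainder: 16x⁴ − 24x³ + 60x² + 8x + 54.
Step 4: lead(16x⁴ − 24x³ + 60x² + 8x + 54) ÷ lead(D) = 16x⁴ ÷ 2x² = 8x². Subtract (8x²)·D = 16x⁴ − 32x³ + 64x². Remainder: 8x³ − 4x² + 8x + 54.
Step 5: lead(8x³ − 4x² + 8x + 54) ÷ lead(D) = 8x³ ÷ 2x² = 4x. Subtract (4x)·D = 8x³ − 16x² + 32x. Remainder: 12x² − 24x + 54.
Step 6: lead(12x² − 24x + 54) ÷ lead(D) = 12x² ÷ 2x² = 6. Subtract (6)·D = 12x² − 24x + 48. Remainder: 6.

R = [6]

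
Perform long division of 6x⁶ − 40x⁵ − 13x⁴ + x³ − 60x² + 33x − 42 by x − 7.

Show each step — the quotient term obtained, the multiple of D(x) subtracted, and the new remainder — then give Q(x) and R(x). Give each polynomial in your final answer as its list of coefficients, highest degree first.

Step 1: lead(6x⁶ − 40x⁵ − 13x⁴ + x³ − 60x² + 33x − 42) ÷ lead(D) = 6x⁶ ÷ x = 6x⁵. Subtract (6x⁵)·D = 6x⁶ − 42x⁵. Remainder: 2x⁵ − 13x⁴ + x³ − 60x² + 33x − 42.
Step 2: lead(2x⁵ − 13x⁴ + x³ − 60x² + 33x − 42) ÷ lead(D) = 2x⁵ ÷ x = 2x⁴. Subtract (2x⁴)·D = 2x⁵ − 14x⁴. Remainder: x⁴ + x³ − 60x² + 33x − 42.
Step 3: lead(x⁴ + x³ − 60x² + 33x − 42) ÷ lead(D) = x⁴ ÷ x = x³. Subtract (x³)·D = x⁴ − 7x³. Remainder: 8x³ − 60x² + 33x − 42.
Step 4: lead(8x³ − 60x² + 33x − 42) ÷ lead(D) = 8x³ ÷ x = 8x². Subtract (8x²)·D = 8x³ − 56x². Remainder: −4x² + 33x − 42.
Step 5: lead(−4x² + 33x − 42) ÷ lead(D) = −4x² ÷ x = −4x. Subtract (−4x)·D = −4x² + 28x. Remainder: 5x − 42.
Step 6: lead(5x − 42) ÷ lead(D) = 5x ÷ x = 5. Subtract (5)·D = 5x − 35. Remainder: −7.

Q = [6, 2, 1, 8, -4, 5]; R = [-7]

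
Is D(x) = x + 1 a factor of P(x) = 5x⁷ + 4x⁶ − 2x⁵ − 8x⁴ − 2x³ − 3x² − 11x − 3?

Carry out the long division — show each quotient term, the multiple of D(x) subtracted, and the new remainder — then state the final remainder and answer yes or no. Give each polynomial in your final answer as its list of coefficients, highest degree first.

Step 1: lead(5x⁷ + 4x⁶ − 2x⁵ − 8x⁴ − 2x³ − 3x² − 11x − 3) ÷ lead(D) = 5x⁷ ÷ x = 5x⁶. Subtract (5x⁶)·D = 5x⁷ + 5x⁶. Remainder: −x⁶ − 2x⁵ − 8x⁴ − 2x³ − 3x² − 11x − 3.
Step 2: lead(−x⁶ − 2x⁵ − 8x⁴ − 2x³ − 3x² − 11x − 3) ÷ lead(D) = −x⁶ ÷ x = −x⁵. Subtract (−x⁵)·D = −x⁶ − x⁵. Remainder: −x⁵ − 8x⁴ − 2x³ − 3x² − 11x − 3.
Step 3: lead(−x⁵ − 8x⁴ − 2x³ − 3x² − 11x − 3) ÷ lead(D) = −x⁵ ÷ x = −x⁴. Subtract (−x⁴)·D = −x⁵ − x⁴. Remainder: −7x⁴ − 2x³ − 3x² − 11x − 3.
Step 4: lead(−7x⁴ − 2x³ − 3x² − 11x − 3) ÷ lead(D) = −7x⁴ ÷ x = −7x³. Subtract (−7x³)·D = −7x⁴ − 7x³. Remainder: 5x³ − 3x² − 11x − 3.
Step 5: lead(5x³ − 3x² − 11x − 3) ÷ lead(D) = 5x³ ÷ x = 5x². Subtract (5x²)·D = 5x³ + 5x². Remainder: −8x² − 11x − 3.
Step 6: lead(−8x² − 11x − 3) ÷ lead(D) = −8x² ÷ x = −8x. Subtract (−8x)·D = −8x² − 8x. Remainder: −3x − 3.
Step 7: lead(−3x − 3) ÷ lead(D) = −3x ÷ x = −3. Subtract (−3)·D = −3x − 3. Remainder: 0.

R = [0], so D(x) is a factor of P(x). yes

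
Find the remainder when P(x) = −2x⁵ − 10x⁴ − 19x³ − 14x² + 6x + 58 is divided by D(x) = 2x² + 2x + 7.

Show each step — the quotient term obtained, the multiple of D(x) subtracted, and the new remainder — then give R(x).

R(x) = 2x − 5

Step 1: lead(−2x⁵ − 10x⁴ − 19x³ − 14x² + 6x + 58) ÷ lead(D) = −2x⁵ ÷ 2x² = −x³. Subtract (−x³)·D = −2x⁵ − 2x⁴ − 7x³. Remainder: −8x⁴ − 12x³ − 14x² + 6x + 58.
Step 2: lead(−8x⁴ − 12x³ − 14x² + 6x + 58) ÷ lead(D) = −8x⁴ ÷ 2x² = −4x². Subtract (−4x²)·D = −8x⁴ − 8x³ − 28x². Remainder: −4x³ + 14x² + 6x + 58.
Step 3: lead(−4x³ + 14x² + 6x + 58) ÷ lead(D) = −4x³ ÷ 2x² = −2x. Subtract (−2x)·D = −4x³ − 4x² − 14x. Remainder: 18x² + 20x + 58.
Step 4: lead(18x² + 20x + 58) ÷ lead(D) = 18x² ÷ 2x² = 9. Subtract (9)·D = 18x² + 18x + 63. Remainder: 2x − 5.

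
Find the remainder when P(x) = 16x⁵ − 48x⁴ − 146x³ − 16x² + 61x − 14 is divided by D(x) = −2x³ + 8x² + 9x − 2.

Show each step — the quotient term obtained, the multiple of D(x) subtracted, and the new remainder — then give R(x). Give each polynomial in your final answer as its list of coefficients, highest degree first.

Step 1: lead(16x⁵ − 48x⁴ − 146x³ − 16x² + 61x − 14) ÷ lead(D) = 16x⁵ ÷ −2x³ = −8x². Subtract (−8x²)·D = 16x⁵ − 64x⁴ − 72x³ + 16x². Remainder: 16x⁴ − 74x³ − 32x² + 61x − 14.
Step 2: lead(16x⁴ − 74x³ − 32x² + 61x − 14) ÷ lead(D) = 16x⁴ ÷ −2x³ = −8x. Subtract (−8x)·D = 16x⁴ − 64x³ − 72x² + 16x. Remainder: −10x³ + 40x² + 45x − 14.
Step 3: lead(−10x³ + 40x² + 45x − 14) ÷ lead(D) = −10x³ ÷ −2x³ = 5. Subtract (5)·D = −10x³ + 40x² + 45x − 10. Remainder: −4.

R = [-4]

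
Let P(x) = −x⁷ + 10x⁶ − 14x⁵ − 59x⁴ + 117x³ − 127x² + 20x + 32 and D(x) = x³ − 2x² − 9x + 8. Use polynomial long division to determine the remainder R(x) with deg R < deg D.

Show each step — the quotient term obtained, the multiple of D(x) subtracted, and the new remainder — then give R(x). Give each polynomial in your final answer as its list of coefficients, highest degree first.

Step 1: lead(−x⁷ + 10x⁶ − 14x⁵ − 59x⁴ + 117x³ − 127x² + 20x + 32) ÷ lead(D) = −x⁷ ÷ x³ = −x⁴. Subtract (−x⁴)·D = −x⁷ + 2x⁶ + 9x⁵ − 8x⁴. Remainder: 8x⁶ − 23x⁵ − 51x⁴ + 117x³ − 127x² + 20x + 32.
Step 2: lead(8x⁶ − 23x⁵ − 51x⁴ + 117x³ − 127x² + 20x + 32) ÷ lead(D) = 8x⁶ ÷ x³ = 8x³. Subtract (8x³)·D = 8x⁶ − 16x⁵ − 72x⁴ + 64x³. Remainder: −7x⁵ + 21x⁴ + 53x³ − 127x² + 20x + 32.
Step 3: lead(−7x⁵ + 21x⁴ + 53x³ − 127x² + 20x + 32) ÷ lead(D) = −7x⁵ ÷ x³ = −7x². Subtract (−7x²)·D = −7x⁵ + 14x⁴ + 63x³ − 56x². Remainder: 7x⁴ − 10x³ − 71x² + 20x + 32.
Step 4: lead(7x⁴ − 10x³ − 71x² + 20x + 32) ÷ lead(D) = 7x⁴ ÷ x³ = 7x. Subtract (7x)·D = 7x⁴ − 14x³ − 63x² + 56x. Remainder: 4x³ − 8x² − 36x + 32.
Step 5: lead(4x³ − 8x² − 36x + 32) ÷ lead(D) = 4x³ ÷ x³ = 4. Subtract (4)·D = 4x³ − 8x² − 36x + 32. Remainder: 0.

R = [0]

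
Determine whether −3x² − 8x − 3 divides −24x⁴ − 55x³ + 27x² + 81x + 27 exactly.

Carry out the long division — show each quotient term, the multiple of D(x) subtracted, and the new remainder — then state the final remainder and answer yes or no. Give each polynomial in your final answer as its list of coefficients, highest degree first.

Step 1: lead(−24x⁴ − 55x³ + 27x² + 81x + 27) ÷ lead(D) = −24x⁴ ÷ −3x² = 8x². Subtract (8x²)·D = −24x⁴ − 64x³ − 24x². Remainder: 9x³ + 51x² + 81x + 27.
Step 2: lead(9x³ + 51x² + 81x + 27) ÷ lead(D) = 9x³ ÷ −3x² = −3x. Subtract (−3x)·D = 9x³ + 24x² + 9x. Remainder: 27x² + 72x + 27.
Step 3: lead(27x² + 72x + 27) ÷ lead(D) = 27x² ÷ −3x² = −9. Subtract (−9)·D = 27x² + 72x + 27. Remainder: 0.

R = [0], so D(x) is a factor of P(x). yes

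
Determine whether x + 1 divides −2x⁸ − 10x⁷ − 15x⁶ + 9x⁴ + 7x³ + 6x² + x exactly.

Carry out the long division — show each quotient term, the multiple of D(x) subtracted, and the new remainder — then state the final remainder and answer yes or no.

R(x) = 0, so D(x) is a factor of P(x). yes

Step 1: lead(−2x⁸ − 10x⁷ − 15x⁶ + 9x⁴ + 7x³ + 6x² + x) ÷ lead(D) = −2x⁸ ÷ x = −2x⁷. Subtract (−2x⁷)·D = −2x⁸ − 2x⁷. Remainder: −8x⁷ − 15x⁶ + 9x⁴ + 7x³ + 6x² + x.
Step 2: lead(−8x⁷ − 15x⁶ + 9x⁴ + 7x³ + 6x² + x) ÷ lead(D) = −8x⁷ ÷ x = −8x⁶. Subtract (−8x⁶)·D = −8x⁷ − 8x⁶. Remainder: −7x⁶ + 9x⁴ + 7x³ + 6x² + x.
Step 3: lead(−7x⁶ + 9x⁴ + 7x³ + 6x² + x) ÷ lead(D) = −7x⁶ ÷ x = −7x⁵. Subtract (−7x⁵)·D = −7x⁶ − 7x⁵. Remainder: 7x⁵ + 9x⁴ + 7x³ + 6x² + x.
Step 4: lead(7x⁵ + 9x⁴ + 7x³ + 6x² + x) ÷ lead(D) = 7x⁵ ÷ x = 7x⁴. Subtract (7x⁴)·D = 7x⁵ + 7x⁴. Remainder: 2x⁴ + 7x³ + 6x² + x.
Step 5: lead(2x⁴ + 7x³ + 6x² + x) ÷ lead(D) = 2x⁴ ÷ x = 2x³. Subtract (2x³)·D = 2x⁴ + 2x³. Remainder: 5x³ + 6x² + x.
Step 6: lead(5x³ + 6x² + x) ÷ lead(D) = 5x³ ÷ x = 5x². Subtract (5x²)·D = 5x³ + 5x². Remainder: x² + x.
Step 7: lead(x² + x) ÷ lead(D) = x² ÷ x = x. Subtract (x)·D = x² + x. Remainder: 0.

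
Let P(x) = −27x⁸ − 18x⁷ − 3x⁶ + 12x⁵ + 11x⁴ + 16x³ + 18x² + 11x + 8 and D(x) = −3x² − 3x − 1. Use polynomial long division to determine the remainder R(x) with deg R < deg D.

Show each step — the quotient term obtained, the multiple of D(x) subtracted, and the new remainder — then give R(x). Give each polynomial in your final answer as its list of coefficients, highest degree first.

R = [1, 6]

Step 1: lead(−27x⁸ − 18x⁷ − 3x⁶ + 12x⁵ + 11x⁴ + 16x³ + 18x² + 11x + 8) ÷ lead(D) = −27x⁸ ÷ −3x² = 9x⁶. Subtract (9x⁶)·D = −27x⁸ − 27x⁷ − 9x⁶. Remainder: 9x⁷ + 6x⁶ + 12x⁵ + 11x⁴ + 16x³ + 18x² + 11x + 8.
Step 2: lead(9x⁷ + 6x⁶ + 12x⁵ + 11x⁴ + 16x³ + 18x² + 11x + 8) ÷ lead(D) = 9x⁷ ÷ −3x² = −3x⁵. Subtract (−3x⁵)·D = 9x⁷ + 9x⁶ + 3x⁵. Remainder: −3x⁶ + 9x⁵ + 11x⁴ + 16x³ + 18x² + 11x + 8.
Step 3: lead(−3x⁶ + 9x⁵ + 11x⁴ + 16x³ + 18x² + 11x + 8) ÷ lead(D) = −3x⁶ ÷ −3x² = x⁴. Subtract (x⁴)·D = −3x⁶ − 3x⁵ − x⁴. Remainder: 12x⁵ + 12x⁴ + 16x³ + 18x² + 11x + 8.
Step 4: lead(12x⁵ + 12x⁴ + 16x³ + 18x² + 11x + 8) ÷ lead(D) = 12x⁵ ÷ −3x² = −4x³. Subtract (−4x³)·D = 12x⁵ + 12x⁴ + 4x³. Remainder: 12x³ + 18x² + 11x + 8.
Step 5: lead(12x³ + 18x² + 11x + 8) ÷ lead(D) = 12x³ ÷ −3x² = −4x. Subtract (−4x)·D = 12x³ + 12x² + 4x. Remainder: 6x² + 7x + 8.
Step 6: lead(6x² + 7x + 8) ÷ lead(D) = 6x² ÷ −3x² = −2. Subtract (−2)·D = 6x² + 6x + 2. Remainder: x + 6.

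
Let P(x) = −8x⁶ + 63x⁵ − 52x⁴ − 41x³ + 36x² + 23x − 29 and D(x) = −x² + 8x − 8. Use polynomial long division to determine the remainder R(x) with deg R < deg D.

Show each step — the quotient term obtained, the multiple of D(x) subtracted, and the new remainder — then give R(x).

R(x) = −x + 3

Step 1: lead(−8x⁶ + 63x⁵ − 52x⁴ − 41x³ + 36x² + 23x − 29) ÷ lead(D) = −8x⁶ ÷ −x² = 8x⁴. Subtract (8x⁴)·D = −8x⁶ + 64x⁵ − 64x⁴. Remainder: −x⁵ + 12x⁴ − 41x³ + 36x² + 23x − 29.
Step 2: lead(−x⁵ + 12x⁴ − 41x³ + 36x² + 23x − 29) ÷ lead(D) = −x⁵ ÷ −x² = x³. Subtract (x³)·D = −x⁵ + 8x⁴ − 8x³. Remainder: 4x⁴ − 33x³ + 36x² + 23x − 29.
Step 3: lead(4x⁴ − 33x³ + 36x² + 23x − 29) ÷ lead(D) = 4x⁴ ÷ −x² = −4x². Subtract (−4x²)·D = 4x⁴ − 32x³ + 32x². Remainder: −x³ + 4x² + 23x − 29.
Step 4: lead(−x³ + 4x² + 23x − 29) ÷ lead(D) = −x³ ÷ −x² = x. Subtract (x)·D = −x³ + 8x² − 8x. Remainder: −4x² + 31x − 29.
Step 5: lead(−4x² + 31x − 29) ÷ lead(D) = −4x² ÷ −x² = 4. Subtract (4)·D = −4x² + 32x − 32. Remainder: −x + 3.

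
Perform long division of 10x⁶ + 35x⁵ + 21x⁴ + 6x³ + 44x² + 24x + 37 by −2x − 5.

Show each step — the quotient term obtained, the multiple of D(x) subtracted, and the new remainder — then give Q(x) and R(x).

Step 1: lead(10x⁶ + 35x⁵ + 21x⁴ + 6x³ + 44x² + 24x + 37) ÷ lead(D) = 10x⁶ ÷ −2x = −5x⁵. Subtract (−5x⁵)·D = 10x⁶ + 25x⁵. Remainder: 10x⁵ + 21x⁴ + 6x³ + 44x² + 24x + 37.
Step 2: lead(10x⁵ + 21x⁴ + 6x³ + 44x² + 24x + 37) ÷ lead(D) = 10x⁵ ÷ −2x = −5x⁴. Subtract (−5x⁴)·D = 10x⁵ + 25x⁴. Remainder: −4x⁴ + 6x³ + 44x² + 24x + 37.
Step 3: lead(−4x⁴ + 6x³ + 44x² + 24x + 37) ÷ lead(D) = −4x⁴ ÷ −2x = 2x³. Subtract (2x³)·D = −4x⁴ − 10x³. Remainder: 16x³ + 44x² + 24x + 37.
Step 4: lead(16x³ + 44x² + 24x + 37) ÷ lead(D) = 16x³ ÷ −2x = −8x². Subtract (−8x²)·D = 16x³ + 40x². Remainder: 4x² + 24x + 37.
Step 5: lead(4x² + 24x + 37) ÷ lead(D) = 4x² ÷ −2x = −2x. Subtract (−2x)·D = 4x² + 10x. Remainder: 14x + 37.
Step 6: lead(14x + 37) ÷ lead(D) = 14x ÷ −2x = −7. Subtract (−7)·D = 14x + 35. Remainder: 2.

Q(x) = −5x⁵ − 5x⁴ + 2x³ − 8x² − 2x − 7; R(x) = 2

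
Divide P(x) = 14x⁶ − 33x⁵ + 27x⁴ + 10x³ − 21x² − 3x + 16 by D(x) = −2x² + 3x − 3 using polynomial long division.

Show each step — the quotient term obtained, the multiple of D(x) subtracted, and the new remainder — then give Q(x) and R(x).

Q(x) = −7x⁴ + 6x³ + 6x² − 5x − 6; R(x) = −2

Step 1: lead(14x⁶ − 33x⁵ + 27x⁴ + 10x³ − 21x² − 3x + 16) ÷ lead(D) = 14x⁶ ÷ −2x² = −7x⁴. Subtract (−7x⁴)·D = 14x⁶ − 21x⁵ + 21x⁴. Remainder: −12x⁵ + 6x⁴ + 10x³ − 21x² − 3x + 16.
Step 2: lead(−12x⁵ + 6x⁴ + 10x³ − 21x² − 3x + 16) ÷ lead(D) = −12x⁵ ÷ −2x² = 6x³. Subtract (6x³)·D = −12x⁵ + 18x⁴ − 18x³. Remainder: −12x⁴ + 28x³ − 21x² − 3x + 16.
Step 3: lead(−12x⁴ + 28x³ − 21x² − 3x + 16) ÷ lead(D) = −12x⁴ ÷ −2x² = 6x². Subtract (6x²)·D = −12x⁴ + 18x³ − 18x². Remainder: 10x³ − 3x² − 3x + 16.
Step 4: lead(10x³ − 3x² − 3x + 16) ÷ lead(D) = 10x³ ÷ −2x² = −5x. Subtract (−5x)·D = 10x³ − 15x² + 15x. Remainder: 12x² − 18x + 16.
Step 5: lead(12x² − 18x + 16) ÷ lead(D) = 12x² ÷ −2x² = −6. Subtract (−6)·D = 12x² − 18x + 18. Remainder: −2.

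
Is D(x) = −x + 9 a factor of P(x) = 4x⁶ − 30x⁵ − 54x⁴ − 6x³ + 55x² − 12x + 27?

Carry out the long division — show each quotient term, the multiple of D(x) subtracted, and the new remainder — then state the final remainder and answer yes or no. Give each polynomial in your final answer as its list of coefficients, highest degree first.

Step 1: lead(4x⁶ − 30x⁵ − 54x⁴ − 6x³ + 55x² − 12x + 27) ÷ lead(D) = 4x⁶ ÷ −x = −4x⁵. Subtract (−4x⁵)·D = 4x⁶ − 36x⁵. Remainder: 6x⁵ − 54x⁴ − 6x³ + 55x² − 12x + 27.
Step 2: lead(6x⁵ − 54x⁴ − 6x³ + 55x² − 12x + 27) ÷ lead(D) = 6x⁵ ÷ −x = −6x⁴. Subtract (−6x⁴)·D = 6x⁵ − 54x⁴. Remainder: −6x³ + 55x² − 12x + 27.
Step 3: lead(−6x³ + 55x² − 12x + 27) ÷ lead(D) = −6x³ ÷ −x = 6x². Subtract (6x²)·D = −6x³ + 54x². Remainder: x² − 12x + 27.
Step 4: lead(x² − 12x + 27) ÷ lead(D) = x² ÷ −x = −x. Subtract (−x)·D = x² − 9x. Remainder: −3x + 27.
Step 5: lead(−3x + 27) ÷ lead(D) = −3x ÷ −x = 3. Subtract (3)·D = −3x + 27. Remainder: 0.

R = [0], so D(x) is a factor of P(x). yes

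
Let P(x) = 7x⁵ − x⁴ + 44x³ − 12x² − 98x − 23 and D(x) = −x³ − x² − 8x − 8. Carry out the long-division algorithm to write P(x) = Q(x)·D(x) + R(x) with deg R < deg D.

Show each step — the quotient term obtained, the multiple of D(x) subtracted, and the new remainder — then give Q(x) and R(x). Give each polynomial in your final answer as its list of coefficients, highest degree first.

Q = [-7, 8, 4]; R = [-2, 9]

Step 1: lead(7x⁵ − x⁴ + 44x³ − 12x² − 98x − 23) ÷ lead(D) = 7x⁵ ÷ −x³ = −7x². Subtract (−7x²)·D = 7x⁵ + 7x⁴ + 56x³ + 56x². Remainder: −8x⁴ − 12x³ − 68x² − 98x − 23.
Step 2: lead(−8x⁴ − 12x³ − 68x² − 98x − 23) ÷ lead(D) = −8x⁴ ÷ −x³ = 8x. Subtract (8x)·D = −8x⁴ − 8x³ − 64x² − 64x. Remainder: −4x³ − 4x² − 34x − 23.
Step 3: lead(−4x³ − 4x² − 34x − 23) ÷ lead(D) = −4x³ ÷ −x³ = 4. Subtract (4)·D = −4x³ − 4x² − 32x − 32. Remainder: −2x + 9.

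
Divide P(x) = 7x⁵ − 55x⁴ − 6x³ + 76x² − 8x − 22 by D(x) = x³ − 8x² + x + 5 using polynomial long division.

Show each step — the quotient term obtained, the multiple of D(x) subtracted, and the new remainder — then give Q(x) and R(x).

Q(x) = 7x² + x − 5; R(x) = −8x + 3

Step 1: lead(7x⁵ − 55x⁴ − 6x³ + 76x² − 8x − 22) ÷ lead(D) = 7x⁵ ÷ x³ = 7x². Subtract (7x²)·D = 7x⁵ − 56x⁴ + 7x³ + 35x². Remainder: x⁴ − 13x³ + 41x² − 8x − 22.
Step 2: lead(x⁴ − 13x³ + 41x² − 8x − 22) ÷ lead(D) = x⁴ ÷ x³ = x. Subtract (x)·D = x⁴ − 8x³ + x² + 5x. Remainder: −5x³ + 40x² − 13x − 22.
Step 3: lead(−5x³ + 40x² − 13x − 22) ÷ lead(D) = −5x³ ÷ x³ = −5. Subtract (−5)·D = −5x³ + 40x² − 5x − 25. Remainder: −8x + 3.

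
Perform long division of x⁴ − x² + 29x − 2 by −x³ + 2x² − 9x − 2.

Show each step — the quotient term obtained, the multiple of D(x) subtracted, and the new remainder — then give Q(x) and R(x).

Step 1: lead(x⁴ − x² + 29x − 2) ÷ lead(D) = x⁴ ÷ −x³ = −x. Subtract (−x)·D = x⁴ − 2x³ + 9x² + 2x. Remainder: 2x³ − 10x² + 27x − 2.
Step 2: lead(2x³ − 10x² + 27x − 2) ÷ lead(D) = 2x³ ÷ −x³ = −2. Subtract (−2)·D = 2x³ − 4x² + 18x + 4. Remainder: −6x² + 9x − 6.

Q(x) = −x − 2; R(x) = −6x² + 9x − 6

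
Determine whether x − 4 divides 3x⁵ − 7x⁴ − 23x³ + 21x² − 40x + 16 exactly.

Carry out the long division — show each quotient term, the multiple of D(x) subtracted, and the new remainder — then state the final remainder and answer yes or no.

Step 1: lead(3x⁵ − 7x⁴ − 23x³ + 21x² − 40x + 16) ÷ lead(D) = 3x⁵ ÷ x = 3x⁴. Subtract (3x⁴)·D = 3x⁵ − 12x⁴. Remainder: 5x⁴ − 23x³ + 21x² − 40x + 16.
Step 2: lead(5x⁴ − 23x³ + 21x² − 40x + 16) ÷ lead(D) = 5x⁴ ÷ x = 5x³. Subtract (5x³)·D = 5x⁴ − 20x³. Remainder: −3x³ + 21x² − 40x + 16.
Step 3: lead(−3x³ + 21x² − 40x + 16) ÷ lead(D) = −3x³ ÷ x = −3x². Subtract (−3x²)·D = −3x³ + 12x². Remainder: 9x² − 40x + 16.
Step 4: lead(9x² − 40x + 16) ÷ lead(D) = 9x² ÷ x = 9x. Subtract (9x)·D = 9x² − 36x. Remainder: −4x + 16.
Step 5: lead(−4x + 16) ÷ lead(D) = −4x ÷ x = −4. Subtract (−4)·D = −4x + 16. Remainder: 0.

R(x) = 0, so D(x) is a factor of P(x). yes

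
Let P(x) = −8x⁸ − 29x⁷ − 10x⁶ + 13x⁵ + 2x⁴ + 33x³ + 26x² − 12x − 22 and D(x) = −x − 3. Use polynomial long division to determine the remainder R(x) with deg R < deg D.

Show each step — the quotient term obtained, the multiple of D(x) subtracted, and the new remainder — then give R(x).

Step 1: lead(−8x⁸ − 29x⁷ − 10x⁶ + 13x⁵ + 2x⁴ + 33x³ + 26x² − 12x − 22) ÷ lead(D) = −8x⁸ ÷ −x = 8x⁷. Subtract (8x⁷)·D = −8x⁸ − 24x⁷. Remainder: −5x⁷ − 10x⁶ + 13x⁵ + 2x⁴ + 33x³ + 26x² − 12x − 22.
Step 2: lead(−5x⁷ − 10x⁶ + 13x⁵ + 2x⁴ + 33x³ + 26x² − 12x − 22) ÷ lead(D) = −5x⁷ ÷ −x = 5x⁶. Subtract (5x⁶)·D = −5x⁷ − 15x⁶. Remainder: 5x⁶ + 13x⁵ + 2x⁴ + 33x³ + 26x² − 12x − 22.
Step 3: lead(5x⁶ + 13x⁵ + 2x⁴ + 33x³ + 26x² − 12x − 22) ÷ lead(D) = 5x⁶ ÷ −x = −5x⁵. Subtract (−5x⁵)·D = 5x⁶ + 15x⁵. Remainder: −2x⁵ + 2x⁴ + 33x³ + 26x² − 12x − 22.
Step 4: lead(−2x⁵ + 2x⁴ + 33x³ + 26x² − 12x − 22) ÷ lead(D) = −2x⁵ ÷ −x = 2x⁴. Subtract (2x⁴)·D = −2x⁵ − 6x⁴. Remainder: 8x⁴ + 33x³ + 26x² − 12x − 22.
Step 5: lead(8x⁴ + 33x³ + 26x² − 12x − 22) ÷ lead(D) = 8x⁴ ÷ −x = −8x³. Subtract (−8x³)·D = 8x⁴ + 24x³. Remainder: 9x³ + 26x² − 12x − 22.
Step 6: lead(9x³ + 26x² − 12x − 22) ÷ lead(D) = 9x³ ÷ −x = −9x². Subtract (−9x²)·D = 9x³ + 27x². Remainder: −x² − 12x − 22.
Step 7: lead(−x² − 12x − 22) ÷ lead(D) = −x² ÷ −x = x. Subtract (x)·D = −x² − 3x. Remainder: −9x − 22.
Step 8: lead(−9x − 22) ÷ lead(D) = −9x ÷ −x = 9. Subtract (9)·D = −9x − 27. Remainder: 5.

R(x) = 5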